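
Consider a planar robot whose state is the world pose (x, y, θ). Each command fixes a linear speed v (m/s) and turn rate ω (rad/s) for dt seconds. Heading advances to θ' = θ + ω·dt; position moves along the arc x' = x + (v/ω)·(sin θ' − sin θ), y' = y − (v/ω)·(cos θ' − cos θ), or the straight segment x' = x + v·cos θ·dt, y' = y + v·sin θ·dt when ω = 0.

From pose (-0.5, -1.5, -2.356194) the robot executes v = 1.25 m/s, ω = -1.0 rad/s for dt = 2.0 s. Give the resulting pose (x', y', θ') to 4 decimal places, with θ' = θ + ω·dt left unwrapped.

(-2.5554, -1.0520, -4.3562)

θ' = -2.3562 + -1.0·2.0 = -4.3562
R = v/ω = 1.25/-1.0 = -1.2500
x' = -0.5 + -1.2500·(sin -4.3562 − sin -2.3562) = -2.5554
y' = -1.5 − -1.2500·(cos -4.3562 − cos -2.3562) = -1.0520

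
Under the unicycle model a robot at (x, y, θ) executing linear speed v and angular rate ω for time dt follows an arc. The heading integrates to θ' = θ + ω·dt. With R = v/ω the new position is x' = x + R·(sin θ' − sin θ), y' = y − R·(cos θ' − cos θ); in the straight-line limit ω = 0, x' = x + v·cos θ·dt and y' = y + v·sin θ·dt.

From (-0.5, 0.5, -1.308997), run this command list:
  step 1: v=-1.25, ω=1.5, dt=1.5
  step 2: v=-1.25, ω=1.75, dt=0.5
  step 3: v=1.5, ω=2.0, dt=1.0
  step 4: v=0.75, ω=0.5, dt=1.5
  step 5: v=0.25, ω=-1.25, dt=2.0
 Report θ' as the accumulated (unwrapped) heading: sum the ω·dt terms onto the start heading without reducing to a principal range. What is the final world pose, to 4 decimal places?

(-4.2111, -0.4339, 2.0660)

step 1: θ'=0.9410 (R=-0.8333) → pose (-1.9784, 0.7751, 0.9410)
step 2: θ'=1.8160 (R=-0.7143) → pose (-2.0941, 0.1810, 1.8160)
step 3: θ'=3.8160 (R=0.7500) → pose (-3.2900, 0.5848, 3.8160)
step 4: θ'=4.5660 (R=1.5000) → pose (-3.8373, -0.3680, 4.5660)
step 5: θ'=2.0660 (R=-0.2000) → pose (-4.2111, -0.4339, 2.0660)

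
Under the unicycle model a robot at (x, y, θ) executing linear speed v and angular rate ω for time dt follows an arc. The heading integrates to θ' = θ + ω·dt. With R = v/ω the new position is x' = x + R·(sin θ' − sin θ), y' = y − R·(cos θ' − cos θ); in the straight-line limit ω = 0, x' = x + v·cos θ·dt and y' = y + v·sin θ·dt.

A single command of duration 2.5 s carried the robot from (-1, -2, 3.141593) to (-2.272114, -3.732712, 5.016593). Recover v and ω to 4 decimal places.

v = 1.0000, ω = 0.7500

Δθ = 5.016593 − 3.141593 = 1.875000
ω = Δθ/dt = 1.875000/2.5 = 0.7500
R = −Δy/(cos θ' − cos θ) = 1.3333
v = R·ω = 1.3333·0.7500 = 1.0000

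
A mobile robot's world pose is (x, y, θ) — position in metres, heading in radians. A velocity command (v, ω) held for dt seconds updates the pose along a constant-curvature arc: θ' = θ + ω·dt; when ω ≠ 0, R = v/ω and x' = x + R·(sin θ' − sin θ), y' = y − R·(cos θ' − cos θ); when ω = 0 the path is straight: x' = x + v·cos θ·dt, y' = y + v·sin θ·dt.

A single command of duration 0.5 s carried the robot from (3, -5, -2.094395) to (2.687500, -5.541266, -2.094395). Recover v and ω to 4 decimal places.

Δθ = -2.094395 − -2.094395 = 0.000000
ω = Δθ/dt = 0.000000/0.5 = 0.0000
ω = 0 → v = (Δx·cos θ + Δy·sin θ)/dt = 1.2500

v = 1.2500, ω = 0.0000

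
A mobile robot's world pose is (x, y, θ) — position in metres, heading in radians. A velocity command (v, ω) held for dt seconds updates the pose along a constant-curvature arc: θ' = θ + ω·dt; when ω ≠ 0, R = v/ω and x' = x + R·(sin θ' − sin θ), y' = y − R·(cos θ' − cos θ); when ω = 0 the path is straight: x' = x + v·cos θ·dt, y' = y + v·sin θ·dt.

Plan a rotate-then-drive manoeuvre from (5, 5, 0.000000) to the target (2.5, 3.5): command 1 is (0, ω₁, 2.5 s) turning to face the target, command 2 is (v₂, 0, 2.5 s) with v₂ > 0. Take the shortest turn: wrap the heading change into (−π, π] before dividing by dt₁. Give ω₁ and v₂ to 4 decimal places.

ω₁ = -1.0405, v₂ = 1.1662

heading to target = atan2(3.5−5, 2.5−5) = -2.6012
Δθ = wrap(-2.6012 − 0.0000) = -2.6012; ω₁ = Δθ/dt₁ = -1.0405
distance = √((2.5−5)² + (3.5−5)²) = 2.9155; v₂ = distance/dt₂ = 1.1662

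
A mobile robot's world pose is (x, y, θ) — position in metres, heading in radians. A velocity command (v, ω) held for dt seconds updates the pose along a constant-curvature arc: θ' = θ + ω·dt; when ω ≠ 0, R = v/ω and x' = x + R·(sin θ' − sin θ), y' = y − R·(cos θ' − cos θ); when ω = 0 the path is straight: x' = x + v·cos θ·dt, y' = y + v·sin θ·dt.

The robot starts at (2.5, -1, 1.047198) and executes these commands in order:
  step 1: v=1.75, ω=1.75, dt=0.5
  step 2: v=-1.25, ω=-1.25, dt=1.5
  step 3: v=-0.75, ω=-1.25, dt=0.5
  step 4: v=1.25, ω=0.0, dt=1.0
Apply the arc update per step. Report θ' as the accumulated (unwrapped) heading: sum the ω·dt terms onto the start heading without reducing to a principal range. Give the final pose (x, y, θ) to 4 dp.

(2.3722, -2.0849, -0.5778)

step 1: θ'=1.9222 (R=1.0000) → pose (2.5729, -0.1558, 1.9222)
step 2: θ'=0.0472 (R=1.0000) → pose (1.6812, -1.4989, 0.0472)
step 3: θ'=-0.5778 (R=0.6000) → pose (1.3251, -1.4022, -0.5778)
step 4: θ'=-0.5778 (straight) → pose (2.3722, -2.0849, -0.5778)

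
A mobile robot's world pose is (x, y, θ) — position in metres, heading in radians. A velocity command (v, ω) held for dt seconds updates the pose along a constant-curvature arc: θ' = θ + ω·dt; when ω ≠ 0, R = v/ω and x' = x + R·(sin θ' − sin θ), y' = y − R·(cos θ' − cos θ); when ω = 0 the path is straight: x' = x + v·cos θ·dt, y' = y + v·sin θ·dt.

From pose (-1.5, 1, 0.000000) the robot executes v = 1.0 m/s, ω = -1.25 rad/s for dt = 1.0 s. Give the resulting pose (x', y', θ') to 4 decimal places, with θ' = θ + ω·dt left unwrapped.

θ' = 0.0000 + -1.25·1.0 = -1.2500
R = v/ω = 1.0/-1.25 = -0.8000
x' = -1.5 + -0.8000·(sin -1.2500 − sin 0.0000) = -0.7408
y' = 1 − -0.8000·(cos -1.2500 − cos 0.0000) = 0.4523

(-0.7408, 0.4523, -1.2500)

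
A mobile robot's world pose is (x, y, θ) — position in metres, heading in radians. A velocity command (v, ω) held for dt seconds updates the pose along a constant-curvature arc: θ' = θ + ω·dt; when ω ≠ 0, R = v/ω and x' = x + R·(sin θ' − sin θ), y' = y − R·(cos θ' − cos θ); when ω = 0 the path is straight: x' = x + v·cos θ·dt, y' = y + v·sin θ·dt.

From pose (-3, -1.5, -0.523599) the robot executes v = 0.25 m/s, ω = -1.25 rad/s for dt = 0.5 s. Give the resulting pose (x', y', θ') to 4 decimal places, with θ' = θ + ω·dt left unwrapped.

θ' = -0.5236 + -1.25·0.5 = -1.1486
R = v/ω = 0.25/-1.25 = -0.2000
x' = -3 + -0.2000·(sin -1.1486 − sin -0.5236) = -2.9176
y' = -1.5 − -0.2000·(cos -1.1486 − cos -0.5236) = -1.5913

(-2.9176, -1.5913, -1.1486)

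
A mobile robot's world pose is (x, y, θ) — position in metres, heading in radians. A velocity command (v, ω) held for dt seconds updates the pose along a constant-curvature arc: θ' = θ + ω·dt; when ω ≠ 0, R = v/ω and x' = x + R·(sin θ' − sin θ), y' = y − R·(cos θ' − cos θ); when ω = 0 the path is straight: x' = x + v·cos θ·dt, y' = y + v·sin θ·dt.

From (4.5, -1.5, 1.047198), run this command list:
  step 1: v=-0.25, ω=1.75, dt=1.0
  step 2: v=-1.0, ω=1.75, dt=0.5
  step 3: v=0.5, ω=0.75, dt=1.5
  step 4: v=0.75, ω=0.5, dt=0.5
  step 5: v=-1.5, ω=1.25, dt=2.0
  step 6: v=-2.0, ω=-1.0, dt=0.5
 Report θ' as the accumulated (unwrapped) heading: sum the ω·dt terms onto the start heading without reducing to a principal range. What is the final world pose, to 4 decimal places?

step 1: θ'=2.7972 (R=-0.1429) → pose (4.5755, -1.7059, 2.7972)
step 2: θ'=3.6722 (R=-0.5714) → pose (5.0576, -1.6609, 3.6722)
step 3: θ'=4.7972 (R=0.6667) → pose (4.7307, -2.2924, 4.7972)
step 4: θ'=5.0472 (R=1.5000) → pose (4.8086, -2.6582, 5.0472)
step 5: θ'=7.5472 (R=-1.2000) → pose (2.5312, -2.6901, 7.5472)
step 6: θ'=7.0472 (R=2.0000) → pose (2.0083, -3.5302, 7.0472)

(2.0083, -3.5302, 7.0472)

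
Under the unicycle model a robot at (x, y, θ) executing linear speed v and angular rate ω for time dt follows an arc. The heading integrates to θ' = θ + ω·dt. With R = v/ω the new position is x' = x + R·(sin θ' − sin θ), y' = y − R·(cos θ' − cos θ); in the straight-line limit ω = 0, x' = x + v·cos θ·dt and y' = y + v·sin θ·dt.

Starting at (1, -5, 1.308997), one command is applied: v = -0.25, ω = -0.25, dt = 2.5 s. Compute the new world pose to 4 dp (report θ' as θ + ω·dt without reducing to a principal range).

(0.6660, -5.5162, 0.6840)

θ' = 1.3090 + -0.25·2.5 = 0.6840
R = v/ω = -0.25/-0.25 = 1.0000
x' = 1 + 1.0000·(sin 0.6840 − sin 1.3090) = 0.6660
y' = -5 − 1.0000·(cos 0.6840 − cos 1.3090) = -5.5162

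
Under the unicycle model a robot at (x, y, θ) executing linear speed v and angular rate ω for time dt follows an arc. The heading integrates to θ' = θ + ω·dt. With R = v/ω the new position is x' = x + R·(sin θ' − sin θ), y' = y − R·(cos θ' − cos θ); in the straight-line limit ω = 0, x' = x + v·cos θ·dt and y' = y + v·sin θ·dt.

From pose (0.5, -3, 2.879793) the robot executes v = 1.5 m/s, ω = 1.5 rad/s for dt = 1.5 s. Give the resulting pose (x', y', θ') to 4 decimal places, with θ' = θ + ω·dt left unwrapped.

(-0.6730, -4.3713, 5.1298)

θ' = 2.8798 + 1.5·1.5 = 5.1298
R = v/ω = 1.5/1.5 = 1.0000
x' = 0.5 + 1.0000·(sin 5.1298 − sin 2.8798) = -0.6730
y' = -3 − 1.0000·(cos 5.1298 − cos 2.8798) = -4.3713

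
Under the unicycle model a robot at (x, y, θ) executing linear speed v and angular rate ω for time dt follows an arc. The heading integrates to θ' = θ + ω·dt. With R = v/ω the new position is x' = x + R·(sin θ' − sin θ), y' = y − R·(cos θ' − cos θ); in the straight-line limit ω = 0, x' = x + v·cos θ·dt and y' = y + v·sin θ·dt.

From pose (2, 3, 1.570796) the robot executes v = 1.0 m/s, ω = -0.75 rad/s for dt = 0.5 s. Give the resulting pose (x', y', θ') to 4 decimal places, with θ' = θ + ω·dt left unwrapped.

(2.0927, 3.4884, 1.1958)

θ' = 1.5708 + -0.75·0.5 = 1.1958
R = v/ω = 1.0/-0.75 = -1.3333
x' = 2 + -1.3333·(sin 1.1958 − sin 1.5708) = 2.0927
y' = 3 − -1.3333·(cos 1.1958 − cos 1.5708) = 3.4884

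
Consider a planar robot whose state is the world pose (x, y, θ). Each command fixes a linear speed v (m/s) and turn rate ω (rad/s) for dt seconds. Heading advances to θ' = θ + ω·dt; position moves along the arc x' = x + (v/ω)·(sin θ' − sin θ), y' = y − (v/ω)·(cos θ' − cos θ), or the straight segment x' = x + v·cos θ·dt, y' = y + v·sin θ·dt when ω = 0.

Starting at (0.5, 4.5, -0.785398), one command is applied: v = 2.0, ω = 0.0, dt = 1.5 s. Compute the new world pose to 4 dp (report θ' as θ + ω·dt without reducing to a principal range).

θ' = -0.7854 + 0.0·1.5 = -0.7854
ω = 0 → straight: x' = 0.5 + 2.0·cos(-0.7854)·1.5 = 2.6213
y' = 4.5 + 2.0·sin(-0.7854)·1.5 = 2.3787

(2.6213, 2.3787, -0.7854)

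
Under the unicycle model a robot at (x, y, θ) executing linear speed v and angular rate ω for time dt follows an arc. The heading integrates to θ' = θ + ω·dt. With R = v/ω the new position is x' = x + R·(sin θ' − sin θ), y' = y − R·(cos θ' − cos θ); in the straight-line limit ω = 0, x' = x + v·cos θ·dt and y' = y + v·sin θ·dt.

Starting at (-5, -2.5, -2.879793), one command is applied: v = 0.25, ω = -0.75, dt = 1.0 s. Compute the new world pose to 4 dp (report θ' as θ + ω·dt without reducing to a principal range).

(-5.2426, -2.4724, -3.6298)

θ' = -2.8798 + -0.75·1.0 = -3.6298
R = v/ω = 0.25/-0.75 = -0.3333
x' = -5 + -0.3333·(sin -3.6298 − sin -2.8798) = -5.2426
y' = -2.5 − -0.3333·(cos -3.6298 − cos -2.8798) = -2.4724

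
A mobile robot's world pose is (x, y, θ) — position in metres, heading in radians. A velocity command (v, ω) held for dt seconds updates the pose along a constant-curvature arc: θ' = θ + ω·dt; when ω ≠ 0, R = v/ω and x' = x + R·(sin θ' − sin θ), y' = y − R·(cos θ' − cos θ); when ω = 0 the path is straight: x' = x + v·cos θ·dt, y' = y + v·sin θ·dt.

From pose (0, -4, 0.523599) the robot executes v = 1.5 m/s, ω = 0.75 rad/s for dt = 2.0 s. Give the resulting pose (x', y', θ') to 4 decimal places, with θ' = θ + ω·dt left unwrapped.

θ' = 0.5236 + 0.75·2.0 = 2.0236
R = v/ω = 1.5/0.75 = 2.0000
x' = 0 + 2.0000·(sin 2.0236 − sin 0.5236) = 0.7984
y' = -4 − 2.0000·(cos 2.0236 − cos 0.5236) = -1.3930

(0.7984, -1.3930, 2.0236)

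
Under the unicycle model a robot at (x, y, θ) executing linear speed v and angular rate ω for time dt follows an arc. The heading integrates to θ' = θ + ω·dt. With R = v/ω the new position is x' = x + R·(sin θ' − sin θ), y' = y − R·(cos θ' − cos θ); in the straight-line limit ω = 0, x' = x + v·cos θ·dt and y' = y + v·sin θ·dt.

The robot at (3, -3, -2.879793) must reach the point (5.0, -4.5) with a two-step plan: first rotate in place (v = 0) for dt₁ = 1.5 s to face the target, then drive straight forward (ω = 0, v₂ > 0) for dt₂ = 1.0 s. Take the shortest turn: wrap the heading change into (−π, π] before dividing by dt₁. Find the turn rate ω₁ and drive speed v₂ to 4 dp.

ω₁ = 1.4909, v₂ = 2.5000

heading to target = atan2(-4.5−-3, 5−3) = -0.6435
Δθ = wrap(-0.6435 − -2.8798) = 2.2363; ω₁ = Δθ/dt₁ = 1.4909
distance = √((5−3)² + (-4.5−-3)²) = 2.5000; v₂ = distance/dt₂ = 2.5000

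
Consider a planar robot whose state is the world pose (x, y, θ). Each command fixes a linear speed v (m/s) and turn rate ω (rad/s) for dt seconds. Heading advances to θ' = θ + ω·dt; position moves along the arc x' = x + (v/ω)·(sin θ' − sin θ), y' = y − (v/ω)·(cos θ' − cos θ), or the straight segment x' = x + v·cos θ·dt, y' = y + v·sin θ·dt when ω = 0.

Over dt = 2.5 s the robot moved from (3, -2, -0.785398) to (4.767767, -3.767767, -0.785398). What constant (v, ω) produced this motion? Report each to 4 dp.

Δθ = -0.785398 − -0.785398 = 0.000000
ω = Δθ/dt = 0.000000/2.5 = 0.0000
ω = 0 → v = (Δx·cos θ + Δy·sin θ)/dt = 1.0000

v = 1.0000, ω = 0.0000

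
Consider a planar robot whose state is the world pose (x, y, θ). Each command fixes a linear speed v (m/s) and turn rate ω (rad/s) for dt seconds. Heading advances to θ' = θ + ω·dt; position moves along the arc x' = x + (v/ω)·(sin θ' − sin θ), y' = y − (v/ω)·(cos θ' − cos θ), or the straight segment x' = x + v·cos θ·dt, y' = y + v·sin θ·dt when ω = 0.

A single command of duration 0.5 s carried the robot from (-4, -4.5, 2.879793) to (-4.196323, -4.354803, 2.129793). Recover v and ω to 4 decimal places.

v = 0.5000, ω = -1.5000

Δθ = 2.129793 − 2.879793 = -0.750000
ω = Δθ/dt = -0.750000/0.5 = -1.5000
R = Δx/(sin θ' − sin θ) = -0.3333
v = R·ω = -0.3333·-1.5000 = 0.5000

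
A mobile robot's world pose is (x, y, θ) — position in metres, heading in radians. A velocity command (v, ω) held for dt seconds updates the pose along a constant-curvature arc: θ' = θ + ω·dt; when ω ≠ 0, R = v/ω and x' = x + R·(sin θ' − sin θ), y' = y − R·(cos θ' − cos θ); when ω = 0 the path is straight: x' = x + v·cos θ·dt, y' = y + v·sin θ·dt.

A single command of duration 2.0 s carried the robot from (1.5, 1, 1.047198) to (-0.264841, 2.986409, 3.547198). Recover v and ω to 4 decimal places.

v = 1.7500, ω = 1.2500

Δθ = 3.547198 − 1.047198 = 2.500000
ω = Δθ/dt = 2.500000/2.0 = 1.2500
R = −Δy/(cos θ' − cos θ) = 1.4000
v = R·ω = 1.4000·1.2500 = 1.7500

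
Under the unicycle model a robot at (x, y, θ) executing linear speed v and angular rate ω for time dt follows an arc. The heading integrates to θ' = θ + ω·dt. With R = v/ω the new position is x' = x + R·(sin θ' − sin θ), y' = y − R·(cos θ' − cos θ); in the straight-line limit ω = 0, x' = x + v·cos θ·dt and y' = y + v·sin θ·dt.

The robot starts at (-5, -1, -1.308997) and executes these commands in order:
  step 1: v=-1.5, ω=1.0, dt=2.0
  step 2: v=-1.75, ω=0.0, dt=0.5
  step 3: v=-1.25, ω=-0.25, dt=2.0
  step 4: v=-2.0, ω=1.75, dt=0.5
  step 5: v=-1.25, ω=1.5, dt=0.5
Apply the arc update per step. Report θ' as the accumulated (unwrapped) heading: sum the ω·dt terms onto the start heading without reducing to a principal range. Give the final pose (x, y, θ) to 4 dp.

step 1: θ'=0.6910 (R=-1.5000) → pose (-7.4049, -0.2323, 0.6910)
step 2: θ'=0.6910 (straight) → pose (-8.0791, -0.7900, 0.6910)
step 3: θ'=0.1910 (R=5.0000) → pose (-10.3165, -1.8460, 0.1910)
step 4: θ'=1.0660 (R=-1.1429) → pose (-11.0998, -2.4154, 1.0660)
step 5: θ'=1.8160 (R=-0.8333) → pose (-11.1788, -3.0207, 1.8160)

(-11.1788, -3.0207, 1.8160)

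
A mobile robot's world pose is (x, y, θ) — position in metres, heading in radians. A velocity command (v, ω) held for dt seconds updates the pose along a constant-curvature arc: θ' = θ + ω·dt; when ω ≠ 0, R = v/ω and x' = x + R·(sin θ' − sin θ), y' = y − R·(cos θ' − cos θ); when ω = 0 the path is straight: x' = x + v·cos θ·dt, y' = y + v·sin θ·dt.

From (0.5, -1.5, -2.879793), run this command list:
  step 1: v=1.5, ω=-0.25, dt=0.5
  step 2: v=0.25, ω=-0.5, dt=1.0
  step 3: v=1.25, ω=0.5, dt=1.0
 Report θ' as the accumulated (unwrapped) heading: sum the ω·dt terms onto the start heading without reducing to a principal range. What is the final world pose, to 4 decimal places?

(-1.7096, -1.4807, -3.0048)

step 1: θ'=-3.0048 (R=-6.0000) → pose (-0.2347, -1.6484, -3.0048)
step 2: θ'=-3.5048 (R=-0.5000) → pose (-0.4805, -1.6204, -3.5048)
step 3: θ'=-3.0048 (R=2.5000) → pose (-1.7096, -1.4807, -3.0048)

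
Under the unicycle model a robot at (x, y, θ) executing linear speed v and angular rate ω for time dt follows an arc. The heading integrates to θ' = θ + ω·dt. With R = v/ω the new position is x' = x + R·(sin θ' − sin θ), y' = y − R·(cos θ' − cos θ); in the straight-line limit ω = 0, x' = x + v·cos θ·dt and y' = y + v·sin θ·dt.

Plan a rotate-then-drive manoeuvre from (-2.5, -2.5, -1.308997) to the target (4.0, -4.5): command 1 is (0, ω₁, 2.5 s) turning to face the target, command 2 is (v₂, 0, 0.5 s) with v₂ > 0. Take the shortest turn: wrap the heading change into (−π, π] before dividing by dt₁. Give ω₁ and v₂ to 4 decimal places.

heading to target = atan2(-4.5−-2.5, 4−-2.5) = -0.2985
Δθ = wrap(-0.2985 − -1.3090) = 1.0105; ω₁ = Δθ/dt₁ = 0.4042
distance = √((4−-2.5)² + (-4.5−-2.5)²) = 6.8007; v₂ = distance/dt₂ = 13.6015

ω₁ = 0.4042, v₂ = 13.6015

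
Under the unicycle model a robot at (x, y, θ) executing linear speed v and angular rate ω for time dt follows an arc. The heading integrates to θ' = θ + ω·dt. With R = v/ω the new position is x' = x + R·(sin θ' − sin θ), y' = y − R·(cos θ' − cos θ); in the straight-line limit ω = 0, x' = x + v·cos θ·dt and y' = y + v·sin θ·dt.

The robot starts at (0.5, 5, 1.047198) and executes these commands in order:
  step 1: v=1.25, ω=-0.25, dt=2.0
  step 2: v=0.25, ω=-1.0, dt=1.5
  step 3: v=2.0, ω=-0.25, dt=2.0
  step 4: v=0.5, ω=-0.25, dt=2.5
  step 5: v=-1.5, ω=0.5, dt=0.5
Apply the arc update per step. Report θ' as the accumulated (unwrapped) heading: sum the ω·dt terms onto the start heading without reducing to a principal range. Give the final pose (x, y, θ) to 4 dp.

(4.0277, 2.4954, -1.8278)

step 1: θ'=0.5472 (R=-5.0000) → pose (2.2286, 6.7699, 0.5472)
step 2: θ'=-0.9528 (R=-0.2500) → pose (2.5625, 6.7013, -0.9528)
step 3: θ'=-1.4528 (R=-8.0000) → pose (3.9865, 3.0078, -1.4528)
step 4: θ'=-2.0778 (R=-2.0000) → pose (3.7488, 1.8013, -2.0778)
step 5: θ'=-1.8278 (R=-3.0000) → pose (4.0277, 2.4954, -1.8278)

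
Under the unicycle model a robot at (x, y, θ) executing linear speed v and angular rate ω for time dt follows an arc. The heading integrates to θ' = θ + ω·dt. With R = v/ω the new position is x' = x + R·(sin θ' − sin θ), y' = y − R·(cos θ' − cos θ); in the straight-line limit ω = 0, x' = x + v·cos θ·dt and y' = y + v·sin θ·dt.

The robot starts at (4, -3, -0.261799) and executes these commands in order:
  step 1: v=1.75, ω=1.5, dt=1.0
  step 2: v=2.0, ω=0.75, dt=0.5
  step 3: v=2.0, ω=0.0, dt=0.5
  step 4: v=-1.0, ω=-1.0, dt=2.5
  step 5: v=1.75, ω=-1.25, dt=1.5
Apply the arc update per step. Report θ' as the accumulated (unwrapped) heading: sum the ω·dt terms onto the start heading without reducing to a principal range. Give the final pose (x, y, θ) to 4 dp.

step 1: θ'=1.2382 (R=1.1667) → pose (5.4047, -2.2540, 1.2382)
step 2: θ'=1.6132 (R=2.6667) → pose (5.5484, -1.2703, 1.6132)
step 3: θ'=1.6132 (straight) → pose (5.5060, -0.2712, 1.6132)
step 4: θ'=-0.8868 (R=1.0000) → pose (3.7319, -0.9455, -0.8868)
step 5: θ'=-2.7618 (R=-1.4000) → pose (3.1658, -3.1304, -2.7618)

(3.1658, -3.1304, -2.7618)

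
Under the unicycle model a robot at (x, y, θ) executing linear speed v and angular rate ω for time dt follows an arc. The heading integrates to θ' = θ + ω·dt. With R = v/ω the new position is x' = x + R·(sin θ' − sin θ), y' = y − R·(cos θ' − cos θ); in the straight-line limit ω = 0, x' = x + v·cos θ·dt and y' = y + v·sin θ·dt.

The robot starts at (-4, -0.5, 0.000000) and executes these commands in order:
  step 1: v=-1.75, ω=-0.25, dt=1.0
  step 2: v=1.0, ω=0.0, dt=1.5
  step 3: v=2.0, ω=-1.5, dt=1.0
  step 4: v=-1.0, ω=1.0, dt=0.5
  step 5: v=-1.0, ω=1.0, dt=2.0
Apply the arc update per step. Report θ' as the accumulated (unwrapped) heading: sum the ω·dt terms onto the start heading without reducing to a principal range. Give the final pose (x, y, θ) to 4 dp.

(-4.9620, -1.2731, 0.7500)

step 1: θ'=-0.2500 (R=7.0000) → pose (-5.7318, -0.2824, -0.2500)
step 2: θ'=-0.2500 (straight) → pose (-4.2785, -0.6535, -0.2500)
step 3: θ'=-1.7500 (R=-1.3333) → pose (-3.2963, -2.1830, -1.7500)
step 4: θ'=-1.2500 (R=-1.0000) → pose (-3.3314, -1.6895, -1.2500)
step 5: θ'=0.7500 (R=-1.0000) → pose (-4.9620, -1.2731, 0.7500)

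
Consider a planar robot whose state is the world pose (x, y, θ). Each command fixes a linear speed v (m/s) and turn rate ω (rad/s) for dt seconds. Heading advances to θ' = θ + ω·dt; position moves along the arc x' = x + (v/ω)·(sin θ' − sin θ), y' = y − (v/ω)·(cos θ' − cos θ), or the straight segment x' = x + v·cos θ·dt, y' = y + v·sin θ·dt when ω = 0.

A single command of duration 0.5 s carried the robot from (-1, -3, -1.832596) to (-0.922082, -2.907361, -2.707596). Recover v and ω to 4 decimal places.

v = -0.2500, ω = -1.7500

Δθ = -2.707596 − -1.832596 = -0.875000
ω = Δθ/dt = -0.875000/0.5 = -1.7500
R = −Δy/(cos θ' − cos θ) = 0.1429
v = R·ω = 0.1429·-1.7500 = -0.2500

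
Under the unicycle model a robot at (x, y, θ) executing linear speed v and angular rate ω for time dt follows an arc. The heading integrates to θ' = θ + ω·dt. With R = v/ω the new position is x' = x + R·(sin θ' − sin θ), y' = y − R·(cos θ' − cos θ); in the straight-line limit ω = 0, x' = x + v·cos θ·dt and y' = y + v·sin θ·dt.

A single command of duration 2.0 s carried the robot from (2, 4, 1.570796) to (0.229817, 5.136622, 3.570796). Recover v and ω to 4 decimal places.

Δθ = 3.570796 − 1.570796 = 2.000000
ω = Δθ/dt = 2.000000/2.0 = 1.0000
R = Δx/(sin θ' − sin θ) = 1.2500
v = R·ω = 1.2500·1.0000 = 1.2500

v = 1.2500, ω = 1.0000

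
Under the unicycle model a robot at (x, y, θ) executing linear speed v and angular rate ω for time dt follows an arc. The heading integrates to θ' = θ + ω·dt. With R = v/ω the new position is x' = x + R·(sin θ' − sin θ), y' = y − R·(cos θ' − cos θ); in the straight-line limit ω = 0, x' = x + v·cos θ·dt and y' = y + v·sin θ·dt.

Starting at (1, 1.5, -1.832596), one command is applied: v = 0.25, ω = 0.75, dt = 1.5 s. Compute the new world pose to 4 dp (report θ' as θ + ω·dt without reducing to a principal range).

(1.1053, 1.1604, -0.7076)

θ' = -1.8326 + 0.75·1.5 = -0.7076
R = v/ω = 0.25/0.75 = 0.3333
x' = 1 + 0.3333·(sin -0.7076 − sin -1.8326) = 1.1053
y' = 1.5 − 0.3333·(cos -0.7076 − cos -1.8326) = 1.1604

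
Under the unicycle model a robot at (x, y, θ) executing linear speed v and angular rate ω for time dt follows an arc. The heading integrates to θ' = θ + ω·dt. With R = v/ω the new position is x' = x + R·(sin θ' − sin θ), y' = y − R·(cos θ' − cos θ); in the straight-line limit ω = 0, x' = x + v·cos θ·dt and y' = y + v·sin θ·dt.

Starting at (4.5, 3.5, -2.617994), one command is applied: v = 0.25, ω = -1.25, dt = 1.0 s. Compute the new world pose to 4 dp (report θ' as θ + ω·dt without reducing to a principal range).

(4.2672, 3.5237, -3.8680)

θ' = -2.6180 + -1.25·1.0 = -3.8680
R = v/ω = 0.25/-1.25 = -0.2000
x' = 4.5 + -0.2000·(sin -3.8680 − sin -2.6180) = 4.2672
y' = 3.5 − -0.2000·(cos -3.8680 − cos -2.6180) = 3.5237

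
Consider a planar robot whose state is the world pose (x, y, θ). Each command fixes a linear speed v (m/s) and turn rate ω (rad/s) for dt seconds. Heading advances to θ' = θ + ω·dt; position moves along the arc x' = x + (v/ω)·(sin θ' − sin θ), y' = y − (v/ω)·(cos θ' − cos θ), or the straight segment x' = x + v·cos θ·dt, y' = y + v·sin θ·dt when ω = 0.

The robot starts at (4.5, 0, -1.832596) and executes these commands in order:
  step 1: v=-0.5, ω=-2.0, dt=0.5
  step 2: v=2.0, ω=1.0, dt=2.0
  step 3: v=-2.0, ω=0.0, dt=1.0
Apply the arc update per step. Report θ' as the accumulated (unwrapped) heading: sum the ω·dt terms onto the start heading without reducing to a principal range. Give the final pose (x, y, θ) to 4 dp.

(2.4484, -1.5984, -0.8326)

step 1: θ'=-2.8326 (R=0.2500) → pose (4.6655, 0.1735, -2.8326)
step 2: θ'=-0.8326 (R=2.0000) → pose (3.7943, -3.0777, -0.8326)
step 3: θ'=-0.8326 (straight) → pose (2.4484, -1.5984, -0.8326)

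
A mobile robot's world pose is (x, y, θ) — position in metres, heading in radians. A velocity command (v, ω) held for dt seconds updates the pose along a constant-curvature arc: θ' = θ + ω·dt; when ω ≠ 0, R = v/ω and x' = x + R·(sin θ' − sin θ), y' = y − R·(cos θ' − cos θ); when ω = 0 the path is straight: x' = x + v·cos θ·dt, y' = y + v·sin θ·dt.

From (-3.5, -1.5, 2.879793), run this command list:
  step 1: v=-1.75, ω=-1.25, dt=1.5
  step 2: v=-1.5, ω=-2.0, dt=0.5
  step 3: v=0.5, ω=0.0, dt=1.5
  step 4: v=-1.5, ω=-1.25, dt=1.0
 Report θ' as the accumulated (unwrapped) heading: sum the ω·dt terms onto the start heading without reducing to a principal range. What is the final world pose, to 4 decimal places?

step 1: θ'=1.0048 (R=1.4000) → pose (-2.6807, -3.6031, 1.0048)
step 2: θ'=0.0048 (R=0.7500) → pose (-3.3101, -3.9509, 0.0048)
step 3: θ'=0.0048 (straight) → pose (-2.5601, -3.9473, 0.0048)
step 4: θ'=-1.2452 (R=1.2000) → pose (-3.7028, -3.1311, -1.2452)

(-3.7028, -3.1311, -1.2452)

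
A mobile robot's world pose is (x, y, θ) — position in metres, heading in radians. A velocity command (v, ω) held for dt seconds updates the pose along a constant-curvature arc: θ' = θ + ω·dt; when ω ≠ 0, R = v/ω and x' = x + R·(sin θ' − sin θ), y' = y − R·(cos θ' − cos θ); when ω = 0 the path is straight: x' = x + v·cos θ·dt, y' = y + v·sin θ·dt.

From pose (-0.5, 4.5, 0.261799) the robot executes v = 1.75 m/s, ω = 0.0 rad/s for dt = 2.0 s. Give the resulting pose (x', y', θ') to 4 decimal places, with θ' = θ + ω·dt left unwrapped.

(2.8807, 5.4059, 0.2618)

θ' = 0.2618 + 0.0·2.0 = 0.2618
ω = 0 → straight: x' = -0.5 + 1.75·cos(0.2618)·2.0 = 2.8807
y' = 4.5 + 1.75·sin(0.2618)·2.0 = 5.4059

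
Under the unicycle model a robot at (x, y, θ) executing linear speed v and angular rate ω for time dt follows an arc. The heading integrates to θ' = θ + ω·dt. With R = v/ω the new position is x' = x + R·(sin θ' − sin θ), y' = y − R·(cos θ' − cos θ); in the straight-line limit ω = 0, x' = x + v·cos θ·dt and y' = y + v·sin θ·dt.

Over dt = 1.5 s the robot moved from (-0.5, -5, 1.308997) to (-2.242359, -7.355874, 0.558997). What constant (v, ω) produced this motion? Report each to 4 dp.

Δθ = 0.558997 − 1.308997 = -0.750000
ω = Δθ/dt = -0.750000/1.5 = -0.5000
R = −Δy/(cos θ' − cos θ) = 4.0000
v = R·ω = 4.0000·-0.5000 = -2.0000

v = -2.0000, ω = -0.5000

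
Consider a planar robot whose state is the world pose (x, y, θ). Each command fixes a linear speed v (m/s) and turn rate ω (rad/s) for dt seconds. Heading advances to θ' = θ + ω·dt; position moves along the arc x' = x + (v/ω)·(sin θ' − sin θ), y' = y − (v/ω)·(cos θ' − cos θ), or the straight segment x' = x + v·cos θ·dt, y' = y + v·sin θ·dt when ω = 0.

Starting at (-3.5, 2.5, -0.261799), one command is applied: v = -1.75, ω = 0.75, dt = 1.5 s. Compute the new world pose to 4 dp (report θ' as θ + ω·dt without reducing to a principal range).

(-5.8771, 1.7629, 0.8632)

θ' = -0.2618 + 0.75·1.5 = 0.8632
R = v/ω = -1.75/0.75 = -2.3333
x' = -3.5 + -2.3333·(sin 0.8632 − sin -0.2618) = -5.8771
y' = 2.5 − -2.3333·(cos 0.8632 − cos -0.2618) = 1.7629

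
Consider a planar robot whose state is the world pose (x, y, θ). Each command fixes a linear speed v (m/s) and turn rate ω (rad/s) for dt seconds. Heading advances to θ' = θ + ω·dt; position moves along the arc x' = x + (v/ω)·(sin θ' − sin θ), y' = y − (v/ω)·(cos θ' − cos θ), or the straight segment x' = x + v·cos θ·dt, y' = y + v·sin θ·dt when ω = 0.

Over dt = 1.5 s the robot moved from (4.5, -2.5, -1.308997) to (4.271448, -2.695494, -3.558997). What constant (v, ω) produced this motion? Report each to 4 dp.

v = 0.2500, ω = -1.5000

Δθ = -3.558997 − -1.308997 = -2.250000
ω = Δθ/dt = -2.250000/1.5 = -1.5000
R = Δx/(sin θ' − sin θ) = -0.1667
v = R·ω = -0.1667·-1.5000 = 0.2500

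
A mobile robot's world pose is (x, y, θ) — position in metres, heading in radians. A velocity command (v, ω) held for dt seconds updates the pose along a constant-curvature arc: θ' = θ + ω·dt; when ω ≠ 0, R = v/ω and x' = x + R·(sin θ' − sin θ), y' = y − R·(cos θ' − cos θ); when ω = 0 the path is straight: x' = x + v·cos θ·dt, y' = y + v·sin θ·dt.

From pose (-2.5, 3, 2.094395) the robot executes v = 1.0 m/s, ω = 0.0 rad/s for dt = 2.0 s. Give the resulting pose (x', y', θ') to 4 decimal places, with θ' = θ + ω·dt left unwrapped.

θ' = 2.0944 + 0.0·2.0 = 2.0944
ω = 0 → straight: x' = -2.5 + 1.0·cos(2.0944)·2.0 = -3.5000
y' = 3 + 1.0·sin(2.0944)·2.0 = 4.7321

(-3.5000, 4.7321, 2.0944)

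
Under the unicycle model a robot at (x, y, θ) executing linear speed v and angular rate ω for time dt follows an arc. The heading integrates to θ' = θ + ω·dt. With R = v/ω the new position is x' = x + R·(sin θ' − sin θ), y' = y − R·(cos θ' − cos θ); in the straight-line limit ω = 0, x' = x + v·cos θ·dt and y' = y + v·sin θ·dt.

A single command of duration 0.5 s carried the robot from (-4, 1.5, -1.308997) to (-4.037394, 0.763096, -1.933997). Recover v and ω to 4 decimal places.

v = 1.5000, ω = -1.2500

Δθ = -1.933997 − -1.308997 = -0.625000
ω = Δθ/dt = -0.625000/0.5 = -1.2500
R = −Δy/(cos θ' − cos θ) = -1.2000
v = R·ω = -1.2000·-1.2500 = 1.5000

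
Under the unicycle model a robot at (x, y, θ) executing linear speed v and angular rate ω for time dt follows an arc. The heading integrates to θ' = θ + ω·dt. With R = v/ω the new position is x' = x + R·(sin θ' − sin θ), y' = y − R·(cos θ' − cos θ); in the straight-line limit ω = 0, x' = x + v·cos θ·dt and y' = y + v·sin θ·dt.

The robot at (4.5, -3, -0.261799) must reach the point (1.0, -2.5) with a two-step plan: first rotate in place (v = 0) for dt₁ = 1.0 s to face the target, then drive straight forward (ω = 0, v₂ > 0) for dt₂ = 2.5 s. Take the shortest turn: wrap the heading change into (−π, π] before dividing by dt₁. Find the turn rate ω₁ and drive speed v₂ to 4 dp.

ω₁ = -3.0217, v₂ = 1.4142

heading to target = atan2(-2.5−-3, 1−4.5) = 2.9997
Δθ = wrap(2.9997 − -0.2618) = -3.0217; ω₁ = Δθ/dt₁ = -3.0217
distance = √((1−4.5)² + (-2.5−-3)²) = 3.5355; v₂ = distance/dt₂ = 1.4142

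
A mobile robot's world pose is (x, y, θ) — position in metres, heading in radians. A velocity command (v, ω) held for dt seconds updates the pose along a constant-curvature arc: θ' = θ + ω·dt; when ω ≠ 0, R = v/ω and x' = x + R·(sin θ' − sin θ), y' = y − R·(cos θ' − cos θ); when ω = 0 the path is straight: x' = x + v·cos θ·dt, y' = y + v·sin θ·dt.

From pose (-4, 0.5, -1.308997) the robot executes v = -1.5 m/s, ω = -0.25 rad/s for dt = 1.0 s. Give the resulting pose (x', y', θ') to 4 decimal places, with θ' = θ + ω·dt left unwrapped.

θ' = -1.3090 + -0.25·1.0 = -1.5590
R = v/ω = -1.5/-0.25 = 6.0000
x' = -4 + 6.0000·(sin -1.5590 − sin -1.3090) = -4.2040
y' = 0.5 − 6.0000·(cos -1.5590 − cos -1.3090) = 1.9821

(-4.2040, 1.9821, -1.5590)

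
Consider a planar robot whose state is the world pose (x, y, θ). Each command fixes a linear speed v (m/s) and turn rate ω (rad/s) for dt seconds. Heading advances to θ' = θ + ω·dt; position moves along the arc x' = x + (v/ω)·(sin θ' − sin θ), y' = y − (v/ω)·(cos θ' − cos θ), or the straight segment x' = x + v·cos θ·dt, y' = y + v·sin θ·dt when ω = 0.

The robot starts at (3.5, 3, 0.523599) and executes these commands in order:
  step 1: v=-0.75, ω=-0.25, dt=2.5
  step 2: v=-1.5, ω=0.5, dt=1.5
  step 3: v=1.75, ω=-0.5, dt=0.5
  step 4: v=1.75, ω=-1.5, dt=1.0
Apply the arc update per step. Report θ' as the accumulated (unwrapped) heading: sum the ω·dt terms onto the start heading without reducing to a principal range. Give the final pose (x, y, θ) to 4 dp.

(1.8295, 1.9086, -1.1014)

step 1: θ'=-0.1014 (R=3.0000) → pose (1.6963, 2.6135, -0.1014)
step 2: θ'=0.6486 (R=-3.0000) → pose (-0.4196, 2.0197, 0.6486)
step 3: θ'=0.3986 (R=-3.5000) → pose (0.3362, 2.4561, 0.3986)
step 4: θ'=-1.1014 (R=-1.1667) → pose (1.8295, 1.9086, -1.1014)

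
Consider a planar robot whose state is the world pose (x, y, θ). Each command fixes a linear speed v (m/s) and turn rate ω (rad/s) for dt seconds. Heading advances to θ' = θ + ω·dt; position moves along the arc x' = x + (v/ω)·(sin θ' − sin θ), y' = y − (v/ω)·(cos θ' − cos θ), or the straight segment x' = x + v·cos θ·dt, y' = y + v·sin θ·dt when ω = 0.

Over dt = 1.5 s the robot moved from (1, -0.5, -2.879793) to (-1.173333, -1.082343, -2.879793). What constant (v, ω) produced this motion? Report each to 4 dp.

Δθ = -2.879793 − -2.879793 = 0.000000
ω = Δθ/dt = 0.000000/1.5 = 0.0000
ω = 0 → v = (Δx·cos θ + Δy·sin θ)/dt = 1.5000

v = 1.5000, ω = 0.0000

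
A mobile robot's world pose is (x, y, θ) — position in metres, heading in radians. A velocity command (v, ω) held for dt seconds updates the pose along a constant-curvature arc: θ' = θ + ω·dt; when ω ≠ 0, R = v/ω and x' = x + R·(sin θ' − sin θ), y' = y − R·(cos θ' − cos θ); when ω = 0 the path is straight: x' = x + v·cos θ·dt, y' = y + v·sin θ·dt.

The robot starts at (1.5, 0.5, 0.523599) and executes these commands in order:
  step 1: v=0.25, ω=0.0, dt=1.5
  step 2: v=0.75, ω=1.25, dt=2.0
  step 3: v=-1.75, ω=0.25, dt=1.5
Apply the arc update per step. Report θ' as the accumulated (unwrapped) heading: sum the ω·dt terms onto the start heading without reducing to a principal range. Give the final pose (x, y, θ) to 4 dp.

step 1: θ'=0.5236 (straight) → pose (1.8248, 0.6875, 0.5236)
step 2: θ'=3.0236 (R=0.6000) → pose (1.5954, 1.8029, 3.0236)
step 3: θ'=3.3986 (R=-7.0000) → pose (4.1987, 1.9842, 3.3986)

(4.1987, 1.9842, 3.3986)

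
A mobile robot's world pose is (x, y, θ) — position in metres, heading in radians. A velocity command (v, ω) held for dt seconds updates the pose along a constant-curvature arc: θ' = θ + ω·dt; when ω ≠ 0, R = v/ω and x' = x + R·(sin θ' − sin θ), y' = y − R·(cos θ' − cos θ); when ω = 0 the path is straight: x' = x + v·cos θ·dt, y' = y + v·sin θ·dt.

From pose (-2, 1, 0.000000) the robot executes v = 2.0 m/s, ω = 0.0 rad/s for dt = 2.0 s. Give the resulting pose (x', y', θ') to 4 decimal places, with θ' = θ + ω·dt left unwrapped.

(2.0000, 1.0000, 0.0000)

θ' = 0.0000 + 0.0·2.0 = 0.0000
ω = 0 → straight: x' = -2 + 2.0·cos(0.0000)·2.0 = 2.0000
y' = 1 + 2.0·sin(0.0000)·2.0 = 1.0000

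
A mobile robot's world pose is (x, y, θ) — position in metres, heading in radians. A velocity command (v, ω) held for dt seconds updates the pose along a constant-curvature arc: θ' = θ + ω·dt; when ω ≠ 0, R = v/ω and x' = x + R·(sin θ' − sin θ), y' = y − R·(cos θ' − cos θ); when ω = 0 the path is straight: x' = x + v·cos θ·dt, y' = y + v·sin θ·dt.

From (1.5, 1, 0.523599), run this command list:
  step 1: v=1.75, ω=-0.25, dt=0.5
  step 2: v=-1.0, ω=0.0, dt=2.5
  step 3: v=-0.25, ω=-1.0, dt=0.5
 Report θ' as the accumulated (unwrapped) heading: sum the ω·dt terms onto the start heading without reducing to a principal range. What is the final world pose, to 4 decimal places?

(-0.1432, 0.4004, -0.1014)

step 1: θ'=0.3986 (R=-7.0000) → pose (2.2831, 1.3891, 0.3986)
step 2: θ'=0.3986 (straight) → pose (-0.0209, 0.4187, 0.3986)
step 3: θ'=-0.1014 (R=0.2500) → pose (-0.1432, 0.4004, -0.1014)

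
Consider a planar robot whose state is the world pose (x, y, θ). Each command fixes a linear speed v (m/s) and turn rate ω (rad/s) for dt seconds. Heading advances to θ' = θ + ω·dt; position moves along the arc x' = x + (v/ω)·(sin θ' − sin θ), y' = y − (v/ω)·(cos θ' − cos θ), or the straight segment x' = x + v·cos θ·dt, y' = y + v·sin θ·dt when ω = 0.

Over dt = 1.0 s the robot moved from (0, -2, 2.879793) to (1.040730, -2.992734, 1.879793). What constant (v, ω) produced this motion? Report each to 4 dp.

Δθ = 1.879793 − 2.879793 = -1.000000
ω = Δθ/dt = -1.000000/1.0 = -1.0000
R = Δx/(sin θ' − sin θ) = 1.5000
v = R·ω = 1.5000·-1.0000 = -1.5000

v = -1.5000, ω = -1.0000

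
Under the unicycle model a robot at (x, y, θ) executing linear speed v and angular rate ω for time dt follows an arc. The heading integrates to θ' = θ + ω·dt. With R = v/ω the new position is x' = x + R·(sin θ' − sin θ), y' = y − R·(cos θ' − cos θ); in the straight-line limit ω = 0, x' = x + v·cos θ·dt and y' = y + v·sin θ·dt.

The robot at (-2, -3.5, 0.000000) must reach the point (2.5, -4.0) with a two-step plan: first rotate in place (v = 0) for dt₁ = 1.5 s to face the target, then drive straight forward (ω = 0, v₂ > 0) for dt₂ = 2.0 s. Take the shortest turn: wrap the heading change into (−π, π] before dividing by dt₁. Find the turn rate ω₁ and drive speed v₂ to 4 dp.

ω₁ = -0.0738, v₂ = 2.2638

heading to target = atan2(-4−-3.5, 2.5−-2) = -0.1107
Δθ = wrap(-0.1107 − 0.0000) = -0.1107; ω₁ = Δθ/dt₁ = -0.0738
distance = √((2.5−-2)² + (-4−-3.5)²) = 4.5277; v₂ = distance/dt₂ = 2.2638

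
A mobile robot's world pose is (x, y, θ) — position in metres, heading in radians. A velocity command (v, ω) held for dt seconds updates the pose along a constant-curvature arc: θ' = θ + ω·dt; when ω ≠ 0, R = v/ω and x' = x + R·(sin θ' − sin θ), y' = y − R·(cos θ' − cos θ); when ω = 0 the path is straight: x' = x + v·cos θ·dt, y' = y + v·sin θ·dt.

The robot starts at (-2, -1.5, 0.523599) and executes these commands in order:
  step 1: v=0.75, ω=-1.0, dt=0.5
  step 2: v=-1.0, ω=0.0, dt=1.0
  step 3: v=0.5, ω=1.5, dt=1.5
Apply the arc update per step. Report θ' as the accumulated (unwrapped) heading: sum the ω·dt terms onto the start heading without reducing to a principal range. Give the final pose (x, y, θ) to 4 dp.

(-2.3959, -0.8746, 2.2736)

step 1: θ'=0.0236 (R=-0.7500) → pose (-1.6427, -1.3997, 0.0236)
step 2: θ'=0.0236 (straight) → pose (-2.6424, -1.4233, 0.0236)
step 3: θ'=2.2736 (R=0.3333) → pose (-2.3959, -0.8746, 2.2736)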